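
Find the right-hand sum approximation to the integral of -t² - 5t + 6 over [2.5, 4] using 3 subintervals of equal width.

Δt = (4 − 2.5)/3 = 0.5.
Right endpoints: 3, 3.5, 4.
f(3) = -18, f(3.5) = -23.75, f(4) = -30.
Sum = Δt · [f(3) + f(3.5) + f(4)].
Sum = -35.875.

-35.875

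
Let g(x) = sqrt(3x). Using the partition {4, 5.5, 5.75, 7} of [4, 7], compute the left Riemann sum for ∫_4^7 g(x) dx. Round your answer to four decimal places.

Subinterval widths: 1.5, 0.25, 1.25.
Left endpoints: 4, 5.5, 5.75.
g(4) ≈ 3.4641, g(5.5) ≈ 4.0620, g(5.75) ≈ 4.1533.
Sum = Σ Δx_i · g(x_i).
Sum ≈ 11.4033.

11.4033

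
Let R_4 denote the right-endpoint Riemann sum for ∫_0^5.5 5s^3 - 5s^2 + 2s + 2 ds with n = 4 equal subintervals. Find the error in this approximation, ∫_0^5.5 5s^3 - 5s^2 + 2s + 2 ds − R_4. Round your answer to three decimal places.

Exact integral: ∫_0^5.5 f(s) ds ≈ 907.78646.
R_4 ≈ 1446.10254.
Error ≈ 907.78646 − 1446.10254 ≈ -538.316.

-538.316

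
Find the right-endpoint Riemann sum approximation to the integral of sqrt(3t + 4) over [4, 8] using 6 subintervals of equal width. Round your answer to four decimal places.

19.1298

Δt = (8 − 4)/6 = 2/3.
Right endpoints: 14/3, 16/3, 6, 20/3, 22/3, 8.
f(14/3) ≈ 4.2426, f(16/3) ≈ 4.4721, f(6) ≈ 4.6904, f(20/3) ≈ 4.8990, f(22/3) ≈ 5.0990, f(8) ≈ 5.2915.
Sum = Δt · [f(14/3) + f(16/3) + f(6) + ...].
Sum ≈ 19.1298.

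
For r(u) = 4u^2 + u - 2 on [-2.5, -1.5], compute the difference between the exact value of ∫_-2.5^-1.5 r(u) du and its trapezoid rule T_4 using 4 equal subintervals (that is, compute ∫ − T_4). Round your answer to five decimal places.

Exact integral: ∫_-2.5^-1.5 r(u) du ≈ 12.3333333.
T_4 = 12.375.
Error ≈ 12.3333333 − 12.375 ≈ -0.04167.

-0.04167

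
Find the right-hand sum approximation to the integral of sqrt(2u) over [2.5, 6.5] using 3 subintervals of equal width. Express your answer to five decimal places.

Δu = (6.5 − 2.5)/3 = 4/3.
Right endpoints: 23/6, 31/6, 6.5.
f(23/6) ≈ 2.76887, f(31/6) ≈ 3.21455, f(6.5) ≈ 3.60555.
Sum = Δu · [f(23/6) + f(31/6) + f(6.5)].
Sum ≈ 12.78530.

12.78530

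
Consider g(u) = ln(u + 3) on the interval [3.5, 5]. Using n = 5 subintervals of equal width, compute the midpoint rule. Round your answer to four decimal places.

Δu = (5 − 3.5)/5 = 0.3.
Midpoints: 3.65, 3.95, 4.25, 4.55, 4.85.
g(3.65) ≈ 1.8946, g(3.95) ≈ 1.9387, g(4.25) ≈ 1.9810, g(4.55) ≈ 2.0215, g(4.85) ≈ 2.0605.
Sum = Δu · [g(3.65) + g(3.95) + g(4.25) + g(4.55) + g(4.85)].
Sum ≈ 2.9689.

2.9689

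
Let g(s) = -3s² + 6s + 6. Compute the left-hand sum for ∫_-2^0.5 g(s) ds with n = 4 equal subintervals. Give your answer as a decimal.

Δs = (0.5 − (-2))/4 = 0.625.
Left endpoints: -2, -1.375, -0.75, -0.125.
g(-2) = -18, g(-1.375) = -7.921875, g(-0.75) = -0.1875, g(-0.125) = 5.203125.
Sum = Δs · [g(-2) + g(-1.375) + g(-0.75) + g(-0.125)].
Sum = -13.06640625.

-13.06640625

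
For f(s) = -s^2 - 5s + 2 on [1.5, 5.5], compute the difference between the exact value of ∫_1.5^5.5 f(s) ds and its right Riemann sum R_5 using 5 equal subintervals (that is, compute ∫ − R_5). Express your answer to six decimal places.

Exact integral: ∫_1.5^5.5 f(s) ds ≈ -116.33333333.
R_5 = -135.96.
Error ≈ -116.33333333 − (-135.96) ≈ 19.626667.

19.626667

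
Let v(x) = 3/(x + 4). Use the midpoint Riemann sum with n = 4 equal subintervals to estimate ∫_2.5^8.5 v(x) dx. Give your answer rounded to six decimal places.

Δx = (8.5 − 2.5)/4 = 1.5.
Midpoints: 3.25, 4.75, 6.25, 7.75.
v(3.25) = 12/29, v(4.75) = 12/35, v(6.25) = 12/41, v(7.75) = 12/47.
Sum = Δx · [v(3.25) + v(4.75) + v(6.25) + v(7.75)].
Sum ≈ 1.956978.

1.956978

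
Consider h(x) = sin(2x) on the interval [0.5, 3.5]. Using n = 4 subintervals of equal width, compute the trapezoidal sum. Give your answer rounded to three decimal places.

Δx = (3.5 − 0.5)/4 = 0.75.
h(0.5) ≈ 0.841, h(1.25) ≈ 0.598, h(2) ≈ -0.757, h(2.75) ≈ -0.706, h(3.5) ≈ 0.657.
T_4 = (Δx/2)·[h(x_0) + 2h(x_1) + 2h(x_2) + 2h(x_3) + h(x_4)].
Sum ≈ -0.086.

-0.086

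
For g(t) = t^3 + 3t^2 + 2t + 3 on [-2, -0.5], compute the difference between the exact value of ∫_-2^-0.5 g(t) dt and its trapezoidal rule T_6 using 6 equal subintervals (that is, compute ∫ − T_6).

0.01171875

Exact integral: ∫_-2^-0.5 g(t) dt = 4.640625.
T_6 = 4.62890625.
Error = 4.640625 − 4.62890625 = 0.01171875.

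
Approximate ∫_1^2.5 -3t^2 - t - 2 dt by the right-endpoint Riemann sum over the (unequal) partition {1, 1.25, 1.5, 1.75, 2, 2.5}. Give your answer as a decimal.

Subinterval widths: 0.25, 0.25, 0.25, 0.25, 0.5.
Right endpoints: 1.25, 1.5, 1.75, 2, 2.5.
f(1.25) = -7.9375, f(1.5) = -10.25, f(1.75) = -12.9375, f(2) = -16, f(2.5) = -23.25.
Sum = Σ Δt_i · f(t_i).
Sum = -23.40625.

-23.40625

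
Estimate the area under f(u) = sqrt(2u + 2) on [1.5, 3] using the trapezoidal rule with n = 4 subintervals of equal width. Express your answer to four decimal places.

3.8146

Δu = (3 − 1.5)/4 = 0.375.
f(1.5) ≈ 2.2361, f(1.875) ≈ 2.3979, f(2.25) ≈ 2.5495, f(2.625) ≈ 2.6926, f(3) ≈ 2.8284.
T_4 = (Δu/2)·[f(u_0) + 2f(u_1) + 2f(u_2) + 2f(u_3) + f(u_4)].
Sum ≈ 3.8146.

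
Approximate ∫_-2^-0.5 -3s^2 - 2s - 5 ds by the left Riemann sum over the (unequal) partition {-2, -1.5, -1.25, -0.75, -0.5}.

-13.578125

Subinterval widths: 0.5, 0.25, 0.5, 0.25.
Left endpoints: -2, -1.5, -1.25, -0.75.
f(-2) = -13, f(-1.5) = -8.75, f(-1.25) = -7.1875, f(-0.75) = -5.1875.
Sum = Σ Δs_i · f(s_i).
Sum = -13.578125.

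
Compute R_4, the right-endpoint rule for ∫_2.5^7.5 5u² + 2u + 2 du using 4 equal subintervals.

Δu = (7.5 − 2.5)/4 = 1.25.
Right endpoints: 3.75, 5, 6.25, 7.5.
f(3.75) = 79.8125, f(5) = 137, f(6.25) = 209.8125, f(7.5) = 298.25.
Sum = Δu · [f(3.75) + f(5) + f(6.25) + f(7.5)].
Sum = 906.09375.

906.09375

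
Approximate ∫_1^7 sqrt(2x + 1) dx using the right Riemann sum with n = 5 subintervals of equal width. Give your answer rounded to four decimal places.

Δx = (7 − 1)/5 = 1.2.
Right endpoints: 2.2, 3.4, 4.6, 5.8, 7.
f(2.2) ≈ 2.3238, f(3.4) ≈ 2.7928, f(4.6) ≈ 3.1937, f(5.8) ≈ 3.5496, f(7) ≈ 3.8730.
Sum = Δx · [f(2.2) + f(3.4) + f(4.6) + f(5.8) + f(7)].
Sum ≈ 18.8796.

18.8796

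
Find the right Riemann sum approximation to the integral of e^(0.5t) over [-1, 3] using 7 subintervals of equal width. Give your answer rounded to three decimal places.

8.910

Δt = (3 − (-1))/7 = 4/7.
Right endpoints: -3/7, 1/7, 5/7, 9/7, 13/7, 17/7, 3.
f(-3/7) ≈ 0.807, f(1/7) ≈ 1.074, f(5/7) ≈ 1.429, f(9/7) ≈ 1.902, f(13/7) ≈ 2.531, f(17/7) ≈ 3.368, f(3) ≈ 4.482.
Sum = Δt · [f(-3/7) + f(1/7) + f(5/7) + ...].
Sum ≈ 8.910.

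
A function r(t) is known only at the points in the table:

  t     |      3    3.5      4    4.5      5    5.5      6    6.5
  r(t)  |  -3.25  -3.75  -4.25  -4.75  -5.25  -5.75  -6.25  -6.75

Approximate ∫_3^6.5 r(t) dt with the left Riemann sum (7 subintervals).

Δt = 0.5.
Sum = 0.5·[(-3.25) + (-3.75) + (-4.25) + (-4.75) + (-5.25) + (-5.75) + (-6.25)] = -16.625.

-16.625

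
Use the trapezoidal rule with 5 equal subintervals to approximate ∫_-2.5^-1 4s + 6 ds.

-1.5

Δs = (-1 − (-2.5))/5 = 0.3.
f(-2.5) = -4, f(-2.2) = -2.8, f(-1.9) = -1.6, f(-1.6) = -0.4, f(-1.3) = 0.8, f(-1) = 2.
T_5 = (Δs/2)·[f(s_0) + 2f(s_1) + ... + 2f(s_{4}) + f(s_5)].
Sum = -1.5.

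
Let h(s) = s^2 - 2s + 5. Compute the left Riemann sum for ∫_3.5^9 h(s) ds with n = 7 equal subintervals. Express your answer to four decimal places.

Δs = (9 − 3.5)/7 = 11/14.
Left endpoints: 3.5, 30/7, 71/14, 41/7, 93/14, 52/7, 115/14.
h(3.5) = 10.25, h(30/7) = 725/49, h(71/14) = 4033/196, h(41/7) = 1352/49, h(93/14) = 7025/196, h(52/7) = 2221/49, h(115/14) = 10985/196.
Sum = Δs · [h(3.5) + h(30/7) + h(71/14) + ...].
Sum ≈ 165.3367.

165.3367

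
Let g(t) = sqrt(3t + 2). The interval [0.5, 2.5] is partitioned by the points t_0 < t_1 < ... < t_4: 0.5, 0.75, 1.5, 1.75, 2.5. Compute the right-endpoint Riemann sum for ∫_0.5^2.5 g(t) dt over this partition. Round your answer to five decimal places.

Subinterval widths: 0.25, 0.75, 0.25, 0.75.
Right endpoints: 0.75, 1.5, 1.75, 2.5.
g(0.75) ≈ 2.06155, g(1.5) ≈ 2.54951, g(1.75) ≈ 2.69258, g(2.5) ≈ 3.08221.
Sum = Σ Δt_i · g(t_i).
Sum ≈ 5.41232.

5.41232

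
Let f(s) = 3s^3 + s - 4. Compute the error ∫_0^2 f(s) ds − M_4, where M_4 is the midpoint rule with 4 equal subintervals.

0.375

Exact integral: ∫_0^2 f(s) ds = 6.
M_4 = 5.625.
Error = 6 − 5.625 = 0.375.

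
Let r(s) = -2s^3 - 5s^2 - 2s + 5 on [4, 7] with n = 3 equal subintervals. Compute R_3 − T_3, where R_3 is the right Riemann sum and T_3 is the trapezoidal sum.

R_3 = -1939.
T_3 = -1574.5.
R_3 − T_3 = -364.5.

-364.5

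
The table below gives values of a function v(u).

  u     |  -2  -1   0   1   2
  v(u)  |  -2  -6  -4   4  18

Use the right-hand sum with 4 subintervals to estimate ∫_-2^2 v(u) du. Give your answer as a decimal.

12

Δu = 1.
Sum = 1·[(-6) + (-4) + 4 + 18] = 12.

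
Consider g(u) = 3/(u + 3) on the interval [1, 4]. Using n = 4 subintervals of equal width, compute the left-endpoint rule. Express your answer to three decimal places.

1.805

Δu = (4 − 1)/4 = 0.75.
Left endpoints: 1, 1.75, 2.5, 3.25.
g(1) = 0.75, g(1.75) = 12/19, g(2.5) = 6/11, g(3.25) = 0.48.
Sum = Δu · [g(1) + g(1.75) + g(2.5) + g(3.25)].
Sum ≈ 1.805.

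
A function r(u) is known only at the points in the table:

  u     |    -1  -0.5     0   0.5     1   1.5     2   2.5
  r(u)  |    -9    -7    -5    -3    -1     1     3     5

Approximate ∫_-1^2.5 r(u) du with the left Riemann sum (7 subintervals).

Δu = 0.5.
Sum = 0.5·[(-9) + (-7) + (-5) + (-3) + (-1) + 1 + 3] = -10.5.

-10.5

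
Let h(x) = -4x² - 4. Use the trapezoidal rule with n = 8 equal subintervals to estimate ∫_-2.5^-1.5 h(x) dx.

-20.34375

Δx = (-1.5 − (-2.5))/8 = 0.125.
h(-2.5) = -29, h(-2.375) = -26.5625, h(-2.25) = -24.25, h(-2.125) = -22.0625, h(-2) = -20, h(-1.875) = -18.0625, h(-1.75) = -16.25, h(-1.625) = -14.5625, h(-1.5) = -13.
T_8 = (Δx/2)·[h(x_0) + 2h(x_1) + ... + 2h(x_{7}) + h(x_8)].
Sum = -20.34375.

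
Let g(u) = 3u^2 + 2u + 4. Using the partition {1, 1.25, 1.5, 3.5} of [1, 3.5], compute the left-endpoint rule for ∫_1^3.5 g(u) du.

32.546875

Subinterval widths: 0.25, 0.25, 2.
Left endpoints: 1, 1.25, 1.5.
g(1) = 9, g(1.25) = 11.1875, g(1.5) = 13.75.
Sum = Σ Δu_i · g(u_i).
Sum = 32.546875.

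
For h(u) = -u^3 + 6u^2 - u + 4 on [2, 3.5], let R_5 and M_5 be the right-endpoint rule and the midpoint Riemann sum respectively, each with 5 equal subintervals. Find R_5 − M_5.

1.8928125

R_5 = 40.0275.
M_5 = 38.1346875.
R_5 − M_5 = 1.8928125.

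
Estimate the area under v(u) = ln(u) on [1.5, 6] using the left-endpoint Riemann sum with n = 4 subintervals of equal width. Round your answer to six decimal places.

4.810975

Δu = (6 − 1.5)/4 = 1.125.
Left endpoints: 1.5, 2.625, 3.75, 4.875.
v(1.5) ≈ 0.405465, v(2.625) ≈ 0.965081, v(3.75) ≈ 1.321756, v(4.875) ≈ 1.584120.
Sum = Δu · [v(1.5) + v(2.625) + v(3.75) + v(4.875)].
Sum ≈ 4.810975.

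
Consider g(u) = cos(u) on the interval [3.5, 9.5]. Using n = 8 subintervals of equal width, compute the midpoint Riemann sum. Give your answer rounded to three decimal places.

Δu = (9.5 − 3.5)/8 = 0.75.
Midpoints: 3.875, 4.625, 5.375, 6.125, 6.875, 7.625, 8.375, 9.125.
g(3.875) ≈ -0.743, g(4.625) ≈ -0.087, g(5.375) ≈ 0.615, g(6.125) ≈ 0.988, g(6.875) ≈ 0.830, g(7.625) ≈ 0.227, g(8.375) ≈ -0.498, g(9.125) ≈ -0.955.
Sum = Δu · [g(3.875) + g(4.625) + g(5.375) + ...].
Sum ≈ 0.282.

0.282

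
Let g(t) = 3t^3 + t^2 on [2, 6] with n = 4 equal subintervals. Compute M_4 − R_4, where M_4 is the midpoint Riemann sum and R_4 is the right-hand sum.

-365

M_4 = 1017.
R_4 = 1382.
M_4 − R_4 = -365.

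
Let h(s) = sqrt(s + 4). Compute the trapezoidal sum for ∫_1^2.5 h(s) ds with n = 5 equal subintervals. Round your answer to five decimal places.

Δs = (2.5 − 1)/5 = 0.3.
h(1) ≈ 2.23607, h(1.3) ≈ 2.30217, h(1.6) ≈ 2.36643, h(1.9) ≈ 2.42899, h(2.2) ≈ 2.48998, h(2.5) ≈ 2.54951.
T_5 = (Δs/2)·[h(s_0) + 2h(s_1) + ... + 2h(s_{4}) + h(s_5)].
Sum ≈ 3.59411.

3.59411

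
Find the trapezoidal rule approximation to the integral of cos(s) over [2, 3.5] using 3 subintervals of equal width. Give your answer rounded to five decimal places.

Δs = (3.5 − 2)/3 = 0.5.
f(2) ≈ -0.41615, f(2.5) ≈ -0.80114, f(3) ≈ -0.98999, f(3.5) ≈ -0.93646.
T_3 = (Δs/2)·[f(s_0) + 2f(s_1) + 2f(s_2) + f(s_3)].
Sum ≈ -1.23372.

-1.23372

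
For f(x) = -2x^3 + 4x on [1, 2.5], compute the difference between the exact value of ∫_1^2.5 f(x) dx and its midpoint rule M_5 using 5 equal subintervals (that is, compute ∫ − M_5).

-0.118125

Exact integral: ∫_1^2.5 f(x) dx = -8.53125.
M_5 = -8.413125.
Error = -8.53125 − (-8.413125) = -0.118125.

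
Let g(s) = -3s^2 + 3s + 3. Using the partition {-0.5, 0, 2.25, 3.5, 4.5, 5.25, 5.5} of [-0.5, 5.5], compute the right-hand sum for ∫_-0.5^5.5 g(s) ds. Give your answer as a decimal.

-149.8125

Subinterval widths: 0.5, 2.25, 1.25, 1, 0.75, 0.25.
Right endpoints: 0, 2.25, 3.5, 4.5, 5.25, 5.5.
g(0) = 3, g(2.25) = -5.4375, g(3.5) = -23.25, g(4.5) = -44.25, g(5.25) = -63.9375, g(5.5) = -71.25.
Sum = Σ Δs_i · g(s_i).
Sum = -149.8125.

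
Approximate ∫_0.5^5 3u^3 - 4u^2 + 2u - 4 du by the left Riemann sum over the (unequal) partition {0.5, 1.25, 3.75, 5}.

Subinterval widths: 0.75, 2.5, 1.25.
Left endpoints: 0.5, 1.25, 3.75.
f(0.5) = -3.625, f(1.25) = -1.890625, f(3.75) = 105.453125.
Sum = Σ Δu_i · f(u_i).
Sum = 124.37109375.

124.37109375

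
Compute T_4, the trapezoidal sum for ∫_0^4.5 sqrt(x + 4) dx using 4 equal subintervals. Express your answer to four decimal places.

11.1794

Δx = (4.5 − 0)/4 = 1.125.
f(0) ≈ 2.0000, f(1.125) ≈ 2.2638, f(2.25) ≈ 2.5000, f(3.375) ≈ 2.7157, f(4.5) ≈ 2.9155.
T_4 = (Δx/2)·[f(x_0) + 2f(x_1) + 2f(x_2) + 2f(x_3) + f(x_4)].
Sum ≈ 11.1794.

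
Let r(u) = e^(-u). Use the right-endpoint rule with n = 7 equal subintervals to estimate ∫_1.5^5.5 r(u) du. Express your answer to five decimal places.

0.16239

Δu = (5.5 − 1.5)/7 = 4/7.
Right endpoints: 29/14, 37/14, 45/14, 53/14, 61/14, 69/14, 5.5.
r(29/14) ≈ 0.12601, r(37/14) ≈ 0.07116, r(45/14) ≈ 0.04018, r(53/14) ≈ 0.02269, r(61/14) ≈ 0.01281, r(69/14) ≈ 0.00724, r(5.5) ≈ 0.00409.
Sum = Δu · [r(29/14) + r(37/14) + r(45/14) + ...].
Sum ≈ 0.16239.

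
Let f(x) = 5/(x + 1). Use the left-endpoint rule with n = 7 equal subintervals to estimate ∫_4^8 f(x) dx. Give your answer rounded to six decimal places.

3.069674

Δx = (8 − 4)/7 = 4/7.
Left endpoints: 4, 32/7, 36/7, 40/7, 44/7, 48/7, 52/7.
f(4) = 1, f(32/7) = 35/39, f(36/7) = 35/43, f(40/7) = 35/47, f(44/7) = 35/51, f(48/7) = 7/11, f(52/7) = 35/59.
Sum = Δx · [f(4) + f(32/7) + f(36/7) + ...].
Sum ≈ 3.069674.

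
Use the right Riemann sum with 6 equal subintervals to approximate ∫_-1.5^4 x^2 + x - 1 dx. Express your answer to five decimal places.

Δx = (4 − (-1.5))/6 = 11/12.
Right endpoints: -7/12, 1/3, 1.25, 13/6, 37/12, 4.
f(-7/12) = -179/144, f(1/3) = -5/9, f(1.25) = 1.8125, f(13/6) = 211/36, f(37/12) = 1669/144, f(4) = 19.
Sum = Δx · [f(-7/12) + f(1/3) + f(1.25) + ...].
Sum ≈ 33.42650.

33.42650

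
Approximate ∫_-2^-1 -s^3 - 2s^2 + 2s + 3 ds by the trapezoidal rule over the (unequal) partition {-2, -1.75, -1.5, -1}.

Subinterval widths: 0.25, 0.25, 0.5.
f(-2) = -1, f(-1.75) = -1.265625, f(-1.5) = -1.125, f(-1) = 0.
On each subinterval the trapezoid contributes (Δs_i/2)·[f(s_{i-1}) + f(s_i)].
Sum = -0.86328125.

-0.86328125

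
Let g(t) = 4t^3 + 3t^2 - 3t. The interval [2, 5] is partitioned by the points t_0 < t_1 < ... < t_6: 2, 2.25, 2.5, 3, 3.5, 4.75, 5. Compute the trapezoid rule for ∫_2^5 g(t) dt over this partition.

Subinterval widths: 0.25, 0.25, 0.5, 0.5, 1.25, 0.25.
g(2) = 38, g(2.25) = 54, g(2.5) = 73.75, g(3) = 126, g(3.5) = 197.75, g(4.75) = 482.125, g(5) = 560.
On each subinterval the trapezoid contributes (Δt_i/2)·[g(t_{i-1}) + g(t_i)].
Sum = 713.53125.

713.53125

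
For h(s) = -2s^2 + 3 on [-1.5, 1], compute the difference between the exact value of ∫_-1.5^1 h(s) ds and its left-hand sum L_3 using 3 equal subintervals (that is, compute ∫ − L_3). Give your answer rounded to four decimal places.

Exact integral: ∫_-1.5^1 h(s) ds ≈ 4.583333.
L_3 ≈ 2.962963.
Error ≈ 4.583333 − 2.962963 ≈ 1.6204.

1.6204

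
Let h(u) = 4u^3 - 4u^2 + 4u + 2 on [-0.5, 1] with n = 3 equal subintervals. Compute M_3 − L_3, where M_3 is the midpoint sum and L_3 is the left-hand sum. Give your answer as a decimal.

M_3 = 3.96875.
L_3 = 2.
M_3 − L_3 = 1.96875.

1.96875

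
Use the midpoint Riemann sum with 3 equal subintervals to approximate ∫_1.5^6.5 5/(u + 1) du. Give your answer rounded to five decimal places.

Δu = (6.5 − 1.5)/3 = 5/3.
Midpoints: 7/3, 4, 17/3.
f(7/3) = 1.5, f(4) = 1, f(17/3) = 0.75.
Sum = Δu · [f(7/3) + f(4) + f(17/3)].
Sum ≈ 5.41667.

5.41667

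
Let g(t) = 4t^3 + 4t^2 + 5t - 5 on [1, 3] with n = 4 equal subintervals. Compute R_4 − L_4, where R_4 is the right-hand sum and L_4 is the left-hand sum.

73

R_4 = 163.5.
L_4 = 90.5.
R_4 − L_4 = 73.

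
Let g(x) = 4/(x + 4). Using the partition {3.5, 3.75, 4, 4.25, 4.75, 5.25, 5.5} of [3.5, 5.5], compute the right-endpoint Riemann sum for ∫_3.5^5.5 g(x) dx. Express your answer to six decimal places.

Subinterval widths: 0.25, 0.25, 0.25, 0.5, 0.5, 0.25.
Right endpoints: 3.75, 4, 4.25, 4.75, 5.25, 5.5.
g(3.75) = 16/31, g(4) = 0.5, g(4.25) = 16/33, g(4.75) = 16/35, g(5.25) = 16/37, g(5.5) = 8/19.
Sum = Σ Δx_i · g(x_i).
Sum ≈ 0.925295.

0.925295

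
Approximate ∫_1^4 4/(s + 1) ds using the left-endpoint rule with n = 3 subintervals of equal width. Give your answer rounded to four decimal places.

Δs = (4 − 1)/3 = 1.
Left endpoints: 1, 2, 3.
f(1) = 2, f(2) = 4/3, f(3) = 1.
Sum = Δs · [f(1) + f(2) + f(3)].
Sum ≈ 4.3333.

4.3333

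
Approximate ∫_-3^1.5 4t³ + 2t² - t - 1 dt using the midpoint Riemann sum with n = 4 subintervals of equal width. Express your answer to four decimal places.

-53.4902

Δt = (1.5 − (-3))/4 = 1.125.
Midpoints: -2.4375, -1.3125, -0.1875, 0.9375.
f(-2.4375) = -45679/1024, f(-1.3125) = -5413/1024, f(-0.1875) = -787/1024, f(0.9375) = 3191/1024.
Sum = Δt · [f(-2.4375) + f(-1.3125) + f(-0.1875) + f(0.9375)].
Sum ≈ -53.4902.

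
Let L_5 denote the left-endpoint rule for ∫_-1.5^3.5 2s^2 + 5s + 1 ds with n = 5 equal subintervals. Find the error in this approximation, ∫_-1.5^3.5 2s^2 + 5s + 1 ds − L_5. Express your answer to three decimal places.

20.833

Exact integral: ∫_-1.5^3.5 f(s) ds ≈ 60.83333.
L_5 = 40.
Error ≈ 60.83333 − 40 ≈ 20.833.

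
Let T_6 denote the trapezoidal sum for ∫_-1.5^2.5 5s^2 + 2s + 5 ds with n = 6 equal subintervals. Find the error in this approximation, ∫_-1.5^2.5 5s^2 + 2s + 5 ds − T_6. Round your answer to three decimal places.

Exact integral: ∫_-1.5^2.5 f(s) ds ≈ 55.66667.
T_6 ≈ 57.14815.
Error ≈ 55.66667 − 57.14815 ≈ -1.481.

-1.481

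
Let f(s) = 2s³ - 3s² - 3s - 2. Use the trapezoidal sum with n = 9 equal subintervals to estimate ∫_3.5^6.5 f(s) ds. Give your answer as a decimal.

Δs = (6.5 − 3.5)/9 = 1/3.
f(3.5) = 36.5, f(23/6) = 1487/27, f(25/6) = 4217/54, f(4.5) = 106, f(29/6) = 7519/54, f(31/6) = 4813/27, f(5.5) = 223.5, f(35/6) = 7436/27, f(37/6) = 18059/54, f(6.5) = 401.
T_9 = (Δs/2)·[f(s_0) + 2f(s_1) + ... + 2f(s_{8}) + f(s_9)].
Sum = 536.25.

536.25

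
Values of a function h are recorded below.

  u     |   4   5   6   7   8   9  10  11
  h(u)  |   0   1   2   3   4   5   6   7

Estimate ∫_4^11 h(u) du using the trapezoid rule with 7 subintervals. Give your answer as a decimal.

Δu = 1.
T_7 = (1/2)·[0 + 2·1 + 2·2 + 2·3 + 2·4 + 2·5 + 2·6 + 7] = 24.5.

24.5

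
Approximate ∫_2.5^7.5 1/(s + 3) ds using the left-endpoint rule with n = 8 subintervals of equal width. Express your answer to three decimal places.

Δs = (7.5 − 2.5)/8 = 0.625.
Left endpoints: 2.5, 3.125, 3.75, 4.375, 5, 5.625, 6.25, 6.875.
f(2.5) = 2/11, f(3.125) = 8/49, f(3.75) = 4/27, f(4.375) = 8/59, f(5) = 0.125, f(5.625) = 8/69, f(6.25) = 4/37, f(6.875) = 8/79.
Sum = Δs · [f(2.5) + f(3.125) + f(3.75) + ...].
Sum ≈ 0.674.

0.674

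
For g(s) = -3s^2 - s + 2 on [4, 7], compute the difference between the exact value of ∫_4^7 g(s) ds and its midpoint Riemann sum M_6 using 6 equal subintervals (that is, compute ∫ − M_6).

Exact integral: ∫_4^7 g(s) ds = -289.5.
M_6 = -289.3125.
Error = -289.5 − (-289.3125) = -0.1875.

-0.1875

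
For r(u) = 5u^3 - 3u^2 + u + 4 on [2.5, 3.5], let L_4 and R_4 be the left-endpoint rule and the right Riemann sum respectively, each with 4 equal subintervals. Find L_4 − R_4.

-29.8125

L_4 = 104.03125.
R_4 = 133.84375.
L_4 − R_4 = -29.8125.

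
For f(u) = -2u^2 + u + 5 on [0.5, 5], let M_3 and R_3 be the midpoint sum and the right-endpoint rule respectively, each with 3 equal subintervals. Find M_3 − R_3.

38.8125

M_3 = -46.6875.
R_3 = -85.5.
M_3 − R_3 = 38.8125.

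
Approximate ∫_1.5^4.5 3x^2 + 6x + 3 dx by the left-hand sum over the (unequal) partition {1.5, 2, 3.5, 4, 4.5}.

Subinterval widths: 0.5, 1.5, 0.5, 0.5.
Left endpoints: 1.5, 2, 3.5, 4.
f(1.5) = 18.75, f(2) = 27, f(3.5) = 60.75, f(4) = 75.
Sum = Σ Δx_i · f(x_i).
Sum = 117.75.

117.75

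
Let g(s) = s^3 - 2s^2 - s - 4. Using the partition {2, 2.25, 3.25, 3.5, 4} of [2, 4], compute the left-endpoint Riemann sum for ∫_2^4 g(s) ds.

0.44140625

Subinterval widths: 0.25, 1, 0.25, 0.5.
Left endpoints: 2, 2.25, 3.25, 3.5.
g(2) = -6, g(2.25) = -4.984375, g(3.25) = 5.953125, g(3.5) = 10.875.
Sum = Σ Δs_i · g(s_i).
Sum = 0.44140625.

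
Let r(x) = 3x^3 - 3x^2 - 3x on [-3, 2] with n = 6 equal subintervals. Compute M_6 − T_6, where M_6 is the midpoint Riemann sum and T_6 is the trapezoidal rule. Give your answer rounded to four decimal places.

6.5104

M_6 ≈ -74.079861.
T_6 ≈ -80.590278.
M_6 − T_6 ≈ 6.5104.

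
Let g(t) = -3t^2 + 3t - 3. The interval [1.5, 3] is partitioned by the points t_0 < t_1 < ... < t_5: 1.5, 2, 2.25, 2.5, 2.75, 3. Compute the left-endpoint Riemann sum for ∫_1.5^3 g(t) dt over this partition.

Subinterval widths: 0.5, 0.25, 0.25, 0.25, 0.25.
Left endpoints: 1.5, 2, 2.25, 2.5, 2.75.
g(1.5) = -5.25, g(2) = -9, g(2.25) = -11.4375, g(2.5) = -14.25, g(2.75) = -17.4375.
Sum = Σ Δt_i · g(t_i).
Sum = -15.65625.

-15.65625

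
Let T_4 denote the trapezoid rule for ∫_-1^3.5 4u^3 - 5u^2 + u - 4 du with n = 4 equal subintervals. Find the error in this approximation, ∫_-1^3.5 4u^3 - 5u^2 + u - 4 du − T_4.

Exact integral: ∫_-1^3.5 f(u) du = 63.5625.
T_4 = 73.0546875.
Error = 63.5625 − 73.0546875 = -9.4921875.

-9.4921875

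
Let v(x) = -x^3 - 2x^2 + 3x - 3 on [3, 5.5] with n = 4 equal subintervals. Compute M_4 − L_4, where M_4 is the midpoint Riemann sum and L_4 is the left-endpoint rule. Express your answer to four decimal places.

-50.8911

M_4 ≈ -275.856934.
L_4 ≈ -224.965820.
M_4 − L_4 ≈ -50.8911.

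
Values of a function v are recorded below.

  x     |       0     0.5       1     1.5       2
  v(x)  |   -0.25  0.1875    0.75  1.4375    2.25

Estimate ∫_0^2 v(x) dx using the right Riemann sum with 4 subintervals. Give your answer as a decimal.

Δx = 0.5.
Sum = 0.5·[0.1875 + 0.75 + 1.4375 + 2.25] = 2.3125.

2.3125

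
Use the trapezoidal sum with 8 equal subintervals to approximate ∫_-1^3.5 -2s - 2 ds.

Δs = (3.5 − (-1))/8 = 0.5625.
f(-1) = 0, f(-0.4375) = -1.125, f(0.125) = -2.25, f(0.6875) = -3.375, f(1.25) = -4.5, f(1.8125) = -5.625, f(2.375) = -6.75, f(2.9375) = -7.875, f(3.5) = -9.
T_8 = (Δs/2)·[f(s_0) + 2f(s_1) + ... + 2f(s_{7}) + f(s_8)].
Sum = -20.25.

-20.25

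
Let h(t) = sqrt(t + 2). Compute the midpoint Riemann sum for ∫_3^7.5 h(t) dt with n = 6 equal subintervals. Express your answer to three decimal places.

12.069

Δt = (7.5 − 3)/6 = 0.75.
Midpoints: 3.375, 4.125, 4.875, 5.625, 6.375, 7.125.
h(3.375) ≈ 2.318, h(4.125) ≈ 2.475, h(4.875) ≈ 2.622, h(5.625) ≈ 2.761, h(6.375) ≈ 2.894, h(7.125) ≈ 3.021.
Sum = Δt · [h(3.375) + h(4.125) + h(4.875) + ...].
Sum ≈ 12.069.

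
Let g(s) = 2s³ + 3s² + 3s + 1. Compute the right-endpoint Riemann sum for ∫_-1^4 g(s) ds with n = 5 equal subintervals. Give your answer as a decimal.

Δs = (4 − (-1))/5 = 1.
Right endpoints: 0, 1, 2, 3, 4.
g(0) = 1, g(1) = 9, g(2) = 35, g(3) = 91, g(4) = 189.
Sum = Δs · [g(0) + g(1) + g(2) + g(3) + g(4)].
Sum = 325.

325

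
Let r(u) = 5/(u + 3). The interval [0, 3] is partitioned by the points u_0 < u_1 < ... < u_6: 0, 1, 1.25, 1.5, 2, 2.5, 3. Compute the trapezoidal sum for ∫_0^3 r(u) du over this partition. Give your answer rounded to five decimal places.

3.48825

Subinterval widths: 1, 0.25, 0.25, 0.5, 0.5, 0.5.
r(0) = 5/3, r(1) = 1.25, r(1.25) = 20/17, r(1.5) = 10/9, r(2) = 1, r(2.5) = 10/11, r(3) = 5/6.
On each subinterval the trapezoid contributes (Δu_i/2)·[r(u_{i-1}) + r(u_i)].
Sum ≈ 3.48825.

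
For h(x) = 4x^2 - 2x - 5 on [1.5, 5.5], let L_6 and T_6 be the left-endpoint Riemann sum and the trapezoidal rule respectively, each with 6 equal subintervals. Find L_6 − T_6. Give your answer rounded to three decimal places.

-34.667

L_6 ≈ 135.85185.
T_6 ≈ 170.51852.
L_6 − T_6 ≈ -34.667.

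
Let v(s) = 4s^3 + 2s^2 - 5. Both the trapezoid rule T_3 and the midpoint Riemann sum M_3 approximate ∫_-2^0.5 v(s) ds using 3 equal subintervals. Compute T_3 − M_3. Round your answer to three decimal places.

-3.038

T_3 ≈ -25.04630.
M_3 ≈ -22.00810.
T_3 − M_3 ≈ -3.038.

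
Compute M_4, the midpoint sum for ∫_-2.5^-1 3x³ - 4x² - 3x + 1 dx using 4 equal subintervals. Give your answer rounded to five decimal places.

Δx = (-1 − (-2.5))/4 = 0.375.
Midpoints: -2.3125, -1.9375, -1.5625, -1.1875.
f(-2.3125) = -207063/4096, f(-1.9375) = -122973/4096, f(-1.5625) = -63579/4096, f(-1.1875) = -24993/4096.
Sum = Δx · [f(-2.3125) + f(-1.9375) + f(-1.5625) + f(-1.1875)].
Sum ≈ -38.32471.

-38.32471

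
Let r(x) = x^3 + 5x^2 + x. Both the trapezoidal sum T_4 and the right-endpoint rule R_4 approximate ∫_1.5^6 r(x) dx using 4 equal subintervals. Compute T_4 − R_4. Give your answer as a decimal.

T_4 ≈ 709.409180.
R_4 ≈ 926.463867.
T_4 − R_4 = -217.0546875.

-217.0546875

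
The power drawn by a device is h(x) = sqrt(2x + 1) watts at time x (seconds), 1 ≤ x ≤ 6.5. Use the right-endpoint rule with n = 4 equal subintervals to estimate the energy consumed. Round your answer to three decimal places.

17.063

Δx = (6.5 − 1)/4 = 1.375.
Right endpoints: 2.375, 3.75, 5.125, 6.5.
h(2.375) ≈ 2.398, h(3.75) ≈ 2.915, h(5.125) ≈ 3.354, h(6.5) ≈ 3.742.
Sum = Δx · [h(2.375) + h(3.75) + h(5.125) + h(6.5)].
Sum ≈ 17.063.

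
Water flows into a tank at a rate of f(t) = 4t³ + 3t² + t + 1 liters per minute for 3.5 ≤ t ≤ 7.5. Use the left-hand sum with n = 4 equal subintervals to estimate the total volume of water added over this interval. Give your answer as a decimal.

Δt = (7.5 − 3.5)/4 = 1.
Left endpoints: 3.5, 4.5, 5.5, 6.5.
f(3.5) = 212.75, f(4.5) = 430.75, f(5.5) = 762.75, f(6.5) = 1232.75.
Sum = Δt · [f(3.5) + f(4.5) + f(5.5) + f(6.5)].
Sum = 2639.

2639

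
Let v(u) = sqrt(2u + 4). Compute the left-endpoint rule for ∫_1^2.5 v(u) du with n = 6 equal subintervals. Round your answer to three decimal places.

4.032

Δu = (2.5 − 1)/6 = 0.25.
Left endpoints: 1, 1.25, 1.5, 1.75, 2, 2.25.
v(1) ≈ 2.449, v(1.25) ≈ 2.550, v(1.5) ≈ 2.646, v(1.75) ≈ 2.739, v(2) ≈ 2.828, v(2.25) ≈ 2.915.
Sum = Δu · [v(1) + v(1.25) + v(1.5) + ...].
Sum ≈ 4.032.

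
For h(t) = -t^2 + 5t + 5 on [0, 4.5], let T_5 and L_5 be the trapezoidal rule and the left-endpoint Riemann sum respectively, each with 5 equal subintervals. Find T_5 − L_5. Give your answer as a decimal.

T_5 = 42.1425.
L_5 = 41.13.
T_5 − L_5 = 1.0125.

1.0125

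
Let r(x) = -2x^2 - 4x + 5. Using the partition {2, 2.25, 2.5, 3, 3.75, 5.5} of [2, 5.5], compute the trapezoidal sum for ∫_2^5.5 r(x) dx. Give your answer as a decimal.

-142.5625

Subinterval widths: 0.25, 0.25, 0.5, 0.75, 1.75.
r(2) = -11, r(2.25) = -14.125, r(2.5) = -17.5, r(3) = -25, r(3.75) = -38.125, r(5.5) = -77.5.
On each subinterval the trapezoid contributes (Δx_i/2)·[r(x_{i-1}) + r(x_i)].
Sum = -142.5625.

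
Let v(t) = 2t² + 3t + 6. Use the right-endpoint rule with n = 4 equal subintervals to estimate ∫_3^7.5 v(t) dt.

Δt = (7.5 − 3)/4 = 1.125.
Right endpoints: 4.125, 5.25, 6.375, 7.5.
v(4.125) = 52.40625, v(5.25) = 76.875, v(6.375) = 106.40625, v(7.5) = 141.
Sum = Δt · [v(4.125) + v(5.25) + v(6.375) + v(7.5)].
Sum = 423.7734375.

423.7734375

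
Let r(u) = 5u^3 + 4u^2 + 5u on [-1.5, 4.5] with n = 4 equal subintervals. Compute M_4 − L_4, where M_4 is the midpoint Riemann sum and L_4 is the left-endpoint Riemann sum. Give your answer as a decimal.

M_4 = 647.4375.
L_4 = 306.
M_4 − L_4 = 341.4375.

341.4375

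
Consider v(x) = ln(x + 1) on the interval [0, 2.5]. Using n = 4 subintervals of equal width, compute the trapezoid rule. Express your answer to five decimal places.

Δx = (2.5 − 0)/4 = 0.625.
v(0) ≈ 0.00000, v(0.625) ≈ 0.48551, v(1.25) ≈ 0.81093, v(1.875) ≈ 1.05605, v(2.5) ≈ 1.25276.
T_4 = (Δx/2)·[v(x_0) + 2v(x_1) + 2v(x_2) + 2v(x_3) + v(x_4)].
Sum ≈ 1.86180.

1.86180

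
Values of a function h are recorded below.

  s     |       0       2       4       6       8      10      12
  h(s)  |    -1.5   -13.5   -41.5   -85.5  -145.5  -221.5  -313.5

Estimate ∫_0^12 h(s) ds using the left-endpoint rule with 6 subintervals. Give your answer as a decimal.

Δs = 2.
Sum = 2·[(-1.5) + (-13.5) + (-41.5) + (-85.5) + (-145.5) + (-221.5)] = -1018.

-1018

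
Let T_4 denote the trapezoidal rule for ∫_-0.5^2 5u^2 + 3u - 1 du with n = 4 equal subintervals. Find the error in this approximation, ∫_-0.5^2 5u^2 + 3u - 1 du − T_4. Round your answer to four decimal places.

Exact integral: ∫_-0.5^2 f(u) du ≈ 16.666667.
T_4 = 17.48046875.
Error ≈ 16.666667 − 17.48046875 ≈ -0.8138.

-0.8138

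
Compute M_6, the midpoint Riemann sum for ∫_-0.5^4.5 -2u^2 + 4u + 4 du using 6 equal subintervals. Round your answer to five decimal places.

Δu = (4.5 − (-0.5))/6 = 5/6.
Midpoints: -1/12, 0.75, 19/12, 29/12, 3.25, 49/12.
f(-1/12) = 263/72, f(0.75) = 5.875, f(19/12) = 383/72, f(29/12) = 143/72, f(3.25) = -4.125, f(49/12) = -937/72.
Sum = Δu · [f(-1/12) + f(0.75) + f(19/12) + ...].
Sum ≈ -0.25463.

-0.25463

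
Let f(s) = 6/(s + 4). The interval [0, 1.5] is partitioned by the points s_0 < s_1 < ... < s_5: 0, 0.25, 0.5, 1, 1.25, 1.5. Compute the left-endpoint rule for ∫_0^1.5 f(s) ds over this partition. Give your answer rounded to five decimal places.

1.98032

Subinterval widths: 0.25, 0.25, 0.5, 0.25, 0.25.
Left endpoints: 0, 0.25, 0.5, 1, 1.25.
f(0) = 1.5, f(0.25) = 24/17, f(0.5) = 4/3, f(1) = 1.2, f(1.25) = 8/7.
Sum = Σ Δs_i · f(s_i).
Sum ≈ 1.98032.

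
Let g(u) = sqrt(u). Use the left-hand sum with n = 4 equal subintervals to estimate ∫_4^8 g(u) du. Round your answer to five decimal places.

Δu = (8 − 4)/4 = 1.
Left endpoints: 4, 5, 6, 7.
g(4) ≈ 2.00000, g(5) ≈ 2.23607, g(6) ≈ 2.44949, g(7) ≈ 2.64575.
Sum = Δu · [g(4) + g(5) + g(6) + g(7)].
Sum ≈ 9.33131.

9.33131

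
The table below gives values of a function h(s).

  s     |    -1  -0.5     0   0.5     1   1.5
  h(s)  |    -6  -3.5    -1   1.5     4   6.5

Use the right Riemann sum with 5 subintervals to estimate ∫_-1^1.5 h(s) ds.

Δs = 0.5.
Sum = 0.5·[(-3.5) + (-1) + 1.5 + 4 + 6.5] = 3.75.

3.75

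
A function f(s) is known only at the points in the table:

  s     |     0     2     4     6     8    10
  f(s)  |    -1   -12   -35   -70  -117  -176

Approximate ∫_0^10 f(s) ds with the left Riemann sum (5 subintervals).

-470

Δs = 2.
Sum = 2·[(-1) + (-12) + (-35) + (-70) + (-117)] = -470.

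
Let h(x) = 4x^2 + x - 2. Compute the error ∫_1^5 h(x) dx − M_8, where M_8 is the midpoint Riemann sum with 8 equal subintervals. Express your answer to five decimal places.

0.33333

Exact integral: ∫_1^5 h(x) dx ≈ 169.3333333.
M_8 = 169.
Error ≈ 169.3333333 − 169 ≈ 0.33333.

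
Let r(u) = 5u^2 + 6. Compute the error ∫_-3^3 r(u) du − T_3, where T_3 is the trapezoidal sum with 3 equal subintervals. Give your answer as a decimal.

Exact integral: ∫_-3^3 r(u) du = 126.
T_3 = 146.
Error = 126 − 146 = -20.

-20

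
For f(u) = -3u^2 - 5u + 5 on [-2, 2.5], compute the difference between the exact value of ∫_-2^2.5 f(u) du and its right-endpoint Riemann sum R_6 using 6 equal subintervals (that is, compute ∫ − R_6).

12.234375

Exact integral: ∫_-2^2.5 f(u) du = -6.75.
R_6 = -18.984375.
Error = -6.75 − (-18.984375) = 12.234375.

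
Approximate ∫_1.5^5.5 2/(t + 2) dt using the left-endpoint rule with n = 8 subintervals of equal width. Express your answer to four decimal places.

Δt = (5.5 − 1.5)/8 = 0.5.
Left endpoints: 1.5, 2, 2.5, 3, 3.5, 4, 4.5, 5.
f(1.5) = 4/7, f(2) = 0.5, f(2.5) = 4/9, f(3) = 0.4, f(3.5) = 4/11, f(4) = 1/3, f(4.5) = 4/13, f(5) = 2/7.
Sum = Δt · [f(1.5) + f(2) + f(2.5) + ...].
Sum ≈ 1.6031.

1.6031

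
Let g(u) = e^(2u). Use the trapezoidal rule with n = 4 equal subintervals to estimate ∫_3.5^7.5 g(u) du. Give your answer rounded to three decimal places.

2145447.620

Δu = (7.5 − 3.5)/4 = 1.
g(3.5) ≈ 1096.633, g(4.5) ≈ 8103.084, g(5.5) ≈ 59874.142, g(6.5) ≈ 442413.392, g(7.5) ≈ 3269017.372.
T_4 = (Δu/2)·[g(u_0) + 2g(u_1) + 2g(u_2) + 2g(u_3) + g(u_4)].
Sum ≈ 2145447.620.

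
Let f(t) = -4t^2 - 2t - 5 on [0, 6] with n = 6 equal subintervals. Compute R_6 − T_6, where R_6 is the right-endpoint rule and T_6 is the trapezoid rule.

R_6 = -436.
T_6 = -358.
R_6 − T_6 = -78.

-78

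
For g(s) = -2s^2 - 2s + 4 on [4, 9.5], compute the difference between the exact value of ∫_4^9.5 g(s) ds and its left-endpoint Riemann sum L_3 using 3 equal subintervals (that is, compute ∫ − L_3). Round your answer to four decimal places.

-140.0463

Exact integral: ∫_4^9.5 g(s) ds ≈ -581.166667.
L_3 ≈ -441.120370.
Error ≈ -581.166667 − (-441.120370) ≈ -140.0463.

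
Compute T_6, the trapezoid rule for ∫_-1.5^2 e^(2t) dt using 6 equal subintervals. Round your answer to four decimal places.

30.2998

Δt = (2 − (-1.5))/6 = 7/12.
f(-1.5) ≈ 0.0498, f(-11/12) ≈ 0.1599, f(-1/3) ≈ 0.5134, f(0.25) ≈ 1.6487, f(5/6) ≈ 5.2945, f(17/12) ≈ 17.0020, f(2) ≈ 54.5982.
T_6 = (Δt/2)·[f(t_0) + 2f(t_1) + ... + 2f(t_{5}) + f(t_6)].
Sum ≈ 30.2998.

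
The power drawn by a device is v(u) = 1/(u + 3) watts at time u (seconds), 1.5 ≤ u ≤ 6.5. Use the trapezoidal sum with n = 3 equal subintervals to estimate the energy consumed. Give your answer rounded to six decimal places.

Δu = (6.5 − 1.5)/3 = 5/3.
v(1.5) = 2/9, v(19/6) = 6/37, v(29/6) = 6/47, v(6.5) = 2/19.
T_3 = (Δu/2)·[v(u_0) + 2v(u_1) + 2v(u_2) + v(u_3)].
Sum ≈ 0.755941.

0.755941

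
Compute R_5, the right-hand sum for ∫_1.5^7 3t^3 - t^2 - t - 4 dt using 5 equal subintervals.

2211.33

Δt = (7 − 1.5)/5 = 1.1.
Right endpoints: 2.6, 3.7, 4.8, 5.9, 7.
f(2.6) = 39.368, f(3.7) = 130.569, f(4.8) = 299.936, f(5.9) = 571.427, f(7) = 969.
Sum = Δt · [f(2.6) + f(3.7) + f(4.8) + f(5.9) + f(7)].
Sum = 2211.33.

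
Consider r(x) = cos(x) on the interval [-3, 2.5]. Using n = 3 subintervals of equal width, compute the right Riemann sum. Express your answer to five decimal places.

Δx = (2.5 − (-3))/3 = 11/6.
Right endpoints: -7/6, 2/3, 2.5.
r(-7/6) ≈ 0.39322, r(2/3) ≈ 0.78589, r(2.5) ≈ -0.80114.
Sum = Δx · [r(-7/6) + r(2/3) + r(2.5)].
Sum ≈ 0.69293.

0.69293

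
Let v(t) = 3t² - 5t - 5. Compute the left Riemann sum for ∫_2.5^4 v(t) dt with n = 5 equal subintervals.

Δt = (4 − 2.5)/5 = 0.3.
Left endpoints: 2.5, 2.8, 3.1, 3.4, 3.7.
v(2.5) = 1.25, v(2.8) = 4.52, v(3.1) = 8.33, v(3.4) = 12.68, v(3.7) = 17.57.
Sum = Δt · [v(2.5) + v(2.8) + v(3.1) + v(3.4) + v(3.7)].
Sum = 13.305.

13.305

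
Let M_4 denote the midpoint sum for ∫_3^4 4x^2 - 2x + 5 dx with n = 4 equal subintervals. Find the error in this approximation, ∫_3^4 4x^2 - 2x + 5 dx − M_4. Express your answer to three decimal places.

0.021

Exact integral: ∫_3^4 f(x) dx ≈ 47.33333.
M_4 = 47.3125.
Error ≈ 47.33333 − 47.3125 ≈ 0.021.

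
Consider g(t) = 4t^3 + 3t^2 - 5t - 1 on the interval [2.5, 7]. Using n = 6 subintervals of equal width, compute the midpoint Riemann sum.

2565.28125

Δt = (7 − 2.5)/6 = 0.75.
Midpoints: 2.875, 3.625, 4.375, 5.125, 5.875, 6.625.
g(2.875) = 104.4765625, g(3.625) = 210.8359375, g(4.375) = 369.5078125, g(5.125) = 590.6171875, g(5.875) = 884.2890625, g(6.625) = 1260.6484375.
Sum = Δt · [g(2.875) + g(3.625) + g(4.375) + ...].
Sum = 2565.28125.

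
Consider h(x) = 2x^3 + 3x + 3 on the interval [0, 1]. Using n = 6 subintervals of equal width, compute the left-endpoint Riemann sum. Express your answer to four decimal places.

4.5972

Δx = (1 − 0)/6 = 1/6.
Left endpoints: 0, 1/6, 1/3, 0.5, 2/3, 5/6.
h(0) = 3, h(1/6) = 379/108, h(1/3) = 110/27, h(0.5) = 4.75, h(2/3) = 151/27, h(5/6) = 719/108.
Sum = Δx · [h(0) + h(1/6) + h(1/3) + ...].
Sum ≈ 4.5972.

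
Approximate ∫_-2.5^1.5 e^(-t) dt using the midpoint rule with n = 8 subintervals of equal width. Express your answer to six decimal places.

Δt = (1.5 − (-2.5))/8 = 0.5.
Midpoints: -2.25, -1.75, -1.25, -0.75, -0.25, 0.25, 0.75, 1.25.
f(-2.25) ≈ 9.487736, f(-1.75) ≈ 5.754603, f(-1.25) ≈ 3.490343, f(-0.75) ≈ 2.117000, f(-0.25) ≈ 1.284025, f(0.25) ≈ 0.778801, f(0.75) ≈ 0.472367, f(1.25) ≈ 0.286505.
Sum = Δt · [f(-2.25) + f(-1.75) + f(-1.25) + ...].
Sum ≈ 11.835690.

11.835690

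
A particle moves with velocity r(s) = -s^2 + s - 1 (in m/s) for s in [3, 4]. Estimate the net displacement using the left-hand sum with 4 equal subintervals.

-9.09375

Δs = (4 − 3)/4 = 0.25.
Left endpoints: 3, 3.25, 3.5, 3.75.
r(3) = -7, r(3.25) = -8.3125, r(3.5) = -9.75, r(3.75) = -11.3125.
Sum = Δs · [r(3) + r(3.25) + r(3.5) + r(3.75)].
Sum = -9.09375.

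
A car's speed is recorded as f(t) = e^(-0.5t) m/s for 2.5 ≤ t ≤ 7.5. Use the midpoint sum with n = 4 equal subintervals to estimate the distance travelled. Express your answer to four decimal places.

Δt = (7.5 − 2.5)/4 = 1.25.
Midpoints: 3.125, 4.375, 5.625, 6.875.
f(3.125) ≈ 0.2096, f(4.375) ≈ 0.1122, f(5.625) ≈ 0.0601, f(6.875) ≈ 0.0321.
Sum = Δt · [f(3.125) + f(4.375) + f(5.625) + f(6.875)].
Sum ≈ 0.5175.

0.5175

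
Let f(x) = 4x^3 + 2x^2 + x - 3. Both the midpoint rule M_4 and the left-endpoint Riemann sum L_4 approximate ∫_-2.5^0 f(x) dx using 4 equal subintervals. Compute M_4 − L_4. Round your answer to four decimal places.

19.5801

M_4 ≈ -38.212891.
L_4 = -57.79296875.
M_4 − L_4 ≈ 19.5801.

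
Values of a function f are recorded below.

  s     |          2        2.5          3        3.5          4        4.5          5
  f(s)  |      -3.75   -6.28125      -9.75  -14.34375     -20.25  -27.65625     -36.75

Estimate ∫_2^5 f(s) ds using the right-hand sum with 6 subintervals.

-57.515625

Δs = 0.5.
Sum = 0.5·[(-6.28125) + (-9.75) + (-14.34375) + (-20.25) + (-27.65625) + (-36.75)] = -57.515625.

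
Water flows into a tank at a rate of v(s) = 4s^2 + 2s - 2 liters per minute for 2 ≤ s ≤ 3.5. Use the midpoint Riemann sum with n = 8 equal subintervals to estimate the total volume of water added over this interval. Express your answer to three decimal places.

Δs = (3.5 − 2)/8 = 0.1875.
Midpoints: 2.09375, 2.28125, 2.46875, 2.65625, 2.84375, 3.03125, 3.21875, 3.40625.
v(2.09375) = 19.72265625, v(2.28125) = 23.37890625, v(2.46875) = 27.31640625, v(2.65625) = 31.53515625, v(2.84375) = 36.03515625, v(3.03125) = 40.81640625, v(3.21875) = 45.87890625, v(3.40625) = 51.22265625.
Sum = Δs · [v(2.09375) + v(2.28125) + v(2.46875) + ...].
Sum ≈ 51.732.

51.732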